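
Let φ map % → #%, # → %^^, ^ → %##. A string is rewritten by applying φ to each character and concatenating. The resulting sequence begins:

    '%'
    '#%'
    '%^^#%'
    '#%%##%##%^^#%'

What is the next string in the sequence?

%^^#%#%%^^%^^#%%^^%^^#%%##%##%^^#%

φ(#%%##%##%^^#%) expands symbol-by-symbol to %^^ #% #% %^^ %^^ #% %^^ %^^ #% %## %## %^^ #%; joining the 13 pieces gives the next term.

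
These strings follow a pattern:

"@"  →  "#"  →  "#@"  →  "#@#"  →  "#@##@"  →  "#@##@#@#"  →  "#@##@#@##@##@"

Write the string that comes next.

#@##@#@##@##@#@##@#@#

This is a Fibonacci-style word recurrence s(k) = s(k−1)·s(k−2): e.g. #·@ = #@.
Continuing: #@##@#@##@##@ · #@##@#@# gives term 8.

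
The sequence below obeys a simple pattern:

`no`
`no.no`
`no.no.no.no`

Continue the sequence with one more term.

s(k+1) = s(k)·.·s(k) — each term doubles the last with '.' between the halves.
Doubling no.no.no.no with '.' between the halves:

no.no.no.no.no.no.no.no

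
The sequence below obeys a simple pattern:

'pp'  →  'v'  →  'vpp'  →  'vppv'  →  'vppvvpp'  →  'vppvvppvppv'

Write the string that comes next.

vppvvppvppvvppvvpp

Each term (from the third on) is the previous term followed by the one before it: term 3 = v·pp = vpp.
Continuing: vppvvppvppv · vppvvpp gives term 7.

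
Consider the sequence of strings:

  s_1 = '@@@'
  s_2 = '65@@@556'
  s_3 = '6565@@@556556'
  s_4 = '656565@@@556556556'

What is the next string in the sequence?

65656565@@@556556556556

Each term wraps the previous one in 65 on the left and 556 on the right.
One more step from 656565@@@556556556 gives the answer.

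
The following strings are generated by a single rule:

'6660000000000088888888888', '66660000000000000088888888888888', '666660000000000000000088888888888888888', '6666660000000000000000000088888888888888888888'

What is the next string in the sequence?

Reading off run lengths: 6 runs 3, 4, 5, 6; 0 runs 11, 14, 17, 20; 8 runs 11, 14, 17, 20 — each is linear in n, where the shown terms are n = 3, 4, 5, 6.
At n = 7 the blocks have lengths 7, 23, 23.

66666660000000000000000000000088888888888888888888888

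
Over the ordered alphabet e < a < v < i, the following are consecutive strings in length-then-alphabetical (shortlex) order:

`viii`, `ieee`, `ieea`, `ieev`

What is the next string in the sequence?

Treat ieev as a base-4 numeral over the given alphabet and add one, carrying through any trailing i's.

ieei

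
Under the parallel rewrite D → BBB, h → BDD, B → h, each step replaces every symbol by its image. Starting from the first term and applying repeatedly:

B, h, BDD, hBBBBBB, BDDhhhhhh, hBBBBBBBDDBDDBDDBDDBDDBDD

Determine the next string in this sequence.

φ(hBBBBBBBDDBDDBDDBDDBDDBDD) expands symbol-by-symbol to BDD h h h h h h h BBB BBB h BBB BBB h BBB BBB h BBB BBB h BBB BBB h BBB BBB; joining the 25 pieces gives the next term.

BDDhhhhhhhBBBBBBhBBBBBBhBBBBBBhBBBBBBhBBBBBBhBBBBBB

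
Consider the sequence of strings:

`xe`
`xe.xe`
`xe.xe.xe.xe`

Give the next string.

Every step duplicates the string with '.' between the halves.
Doubling xe.xe.xe.xe with '.' between the halves:

xe.xe.xe.xe.xe.xe.xe.xe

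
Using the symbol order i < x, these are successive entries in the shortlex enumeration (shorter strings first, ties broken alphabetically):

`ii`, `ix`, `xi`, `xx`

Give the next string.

After xx the length-2 strings are exhausted; the first length-3 string is 3 copies of i.

iii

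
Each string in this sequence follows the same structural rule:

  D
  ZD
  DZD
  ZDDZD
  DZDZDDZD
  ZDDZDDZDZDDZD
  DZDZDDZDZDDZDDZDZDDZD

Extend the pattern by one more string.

Each term (from the third on) is the two preceding terms concatenated in order: term 3 = D·ZD = DZD.
So term 8 is ZDDZDDZDZDDZD·DZDZDDZDZDDZDDZDZDDZD.

ZDDZDDZDZDDZDDZDZDDZDZDDZDDZDZDDZD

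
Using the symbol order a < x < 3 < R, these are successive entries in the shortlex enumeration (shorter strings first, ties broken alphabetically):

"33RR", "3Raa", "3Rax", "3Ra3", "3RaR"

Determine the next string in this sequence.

3Rxa

Treat 3RaR as a base-4 numeral over the given alphabet and add one, carrying through any trailing R's.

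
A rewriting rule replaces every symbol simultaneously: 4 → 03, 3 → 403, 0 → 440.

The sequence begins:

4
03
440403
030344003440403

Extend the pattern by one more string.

φ(030344003440403) expands symbol-by-symbol to 440 403 440 403 03 03 440 440 403 03 03 440 03 440 403; joining the 15 pieces gives the next term.

4404034404030303440440403030344003440403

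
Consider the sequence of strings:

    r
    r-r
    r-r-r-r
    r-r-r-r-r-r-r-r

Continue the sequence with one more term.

r-r-r-r-r-r-r-r-r-r-r-r-r-r-r-r

s(k+1) = s(k)·-·s(k) — each term doubles the last with '-' between the halves.
So the next term is two copies of r-r-r-r-r-r-r-r with '-' between the halves.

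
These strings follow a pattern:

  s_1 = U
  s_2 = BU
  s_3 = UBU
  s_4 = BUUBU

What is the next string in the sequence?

Each term (from the third on) is the two preceding terms concatenated in order: term 3 = U·BU = UBU.
So term 5 is UBU·BUUBU.

UBUBUUBU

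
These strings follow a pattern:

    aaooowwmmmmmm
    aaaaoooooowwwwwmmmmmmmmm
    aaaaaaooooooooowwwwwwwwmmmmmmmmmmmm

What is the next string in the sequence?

aaaaaaaaoooooooooooowwwwwwwwwwwmmmmmmmmmmmmmmm

Term n consists of 2n a's, followed by 3n o's, followed by 3n-1 w's, followed by 3n+3 m's (n = 1, 2, …).
Setting n = 4 gives 8, 12, 11, 15 characters in each block.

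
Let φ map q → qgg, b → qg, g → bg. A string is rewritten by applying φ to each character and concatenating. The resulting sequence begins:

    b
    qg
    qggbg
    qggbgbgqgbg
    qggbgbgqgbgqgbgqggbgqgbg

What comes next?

φ(qggbgbgqgbgqgbgqggbgqgbg) expands symbol-by-symbol to qgg bg bg qg bg qg bg qgg bg qg bg qgg bg qg bg qgg bg bg qg bg qgg bg qg bg; joining the 24 pieces gives the next term.

qggbgbgqgbgqgbgqggbgqgbgqggbgqgbgqggbgbgqgbgqggbgqgbg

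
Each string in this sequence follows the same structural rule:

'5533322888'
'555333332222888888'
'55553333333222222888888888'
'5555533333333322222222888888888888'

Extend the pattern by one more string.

The n-th term is n+1 5's then 2n+1 3's then 2n 2's then 3n 8's (n = 1, 2, …).
At n = 5 the blocks have lengths 6, 11, 10, 15.

555555333333333332222222222888888888888888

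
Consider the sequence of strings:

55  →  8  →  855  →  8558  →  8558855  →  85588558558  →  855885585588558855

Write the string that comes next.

From term 3 onward, concatenate the last term with the second-to-last: 8·55 = 855, 855·8 = 8558, …
So term 8 is 855885585588558855·85588558558.

85588558558855885585588558558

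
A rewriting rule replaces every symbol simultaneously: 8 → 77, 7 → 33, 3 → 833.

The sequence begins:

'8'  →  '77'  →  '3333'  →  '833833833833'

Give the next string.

Rewriting each symbol of 833833833833: 8→77, 3→833, 3→833, 8→77, 3→833, 3→833, 8→77, 3→833, 3→833, 8→77, 3→833, 3→833, which concatenates to 77 833 833 77 833 833 77 833 833 77 833 833.

77833833778338337783383377833833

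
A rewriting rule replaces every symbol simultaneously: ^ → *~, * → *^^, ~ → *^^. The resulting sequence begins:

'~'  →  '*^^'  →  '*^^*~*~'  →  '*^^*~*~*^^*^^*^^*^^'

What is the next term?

*^^*~*~*^^*^^*^^*^^*^^*~*~*^^*~*~*^^*~*~*^^*~*~

Applying the rule to each of the 19 symbols of *^^*~*~*^^*^^*^^*^^ gives the pieces *^^ *~ *~ *^^ *^^ *^^ *^^ *^^ *~ *~ *^^ *~ *~ *^^ *~ *~ *^^ *~ *~, which concatenate to the answer.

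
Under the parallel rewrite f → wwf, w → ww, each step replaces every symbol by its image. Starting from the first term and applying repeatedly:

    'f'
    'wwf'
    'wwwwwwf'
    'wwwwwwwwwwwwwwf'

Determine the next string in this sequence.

wwwwwwwwwwwwwwwwwwwwwwwwwwwwwwf

Replace each of the 15 characters of wwwwwwwwwwwwwwf in place — ww ww ww ww ww ww ww ww ww ww ww ww ww ww wwf — and concatenate.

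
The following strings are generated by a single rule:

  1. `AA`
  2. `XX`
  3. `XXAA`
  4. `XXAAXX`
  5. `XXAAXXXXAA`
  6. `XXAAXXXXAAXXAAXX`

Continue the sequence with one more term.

XXAAXXXXAAXXAAXXXXAAXXXXAA

Each term (from the third on) is the previous term followed by the one before it: term 3 = XX·AA = XXAA.
Continuing: XXAAXXXXAAXXAAXX · XXAAXXXXAA gives term 7.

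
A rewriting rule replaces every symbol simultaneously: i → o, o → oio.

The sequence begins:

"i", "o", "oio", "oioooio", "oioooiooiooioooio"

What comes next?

oioooiooiooioooiooioooiooioooiooiooioooio

φ(oioooiooiooioooio) expands symbol-by-symbol to oio o oio oio oio o oio oio o oio oio o oio oio oio o oio; joining the 17 pieces gives the next term.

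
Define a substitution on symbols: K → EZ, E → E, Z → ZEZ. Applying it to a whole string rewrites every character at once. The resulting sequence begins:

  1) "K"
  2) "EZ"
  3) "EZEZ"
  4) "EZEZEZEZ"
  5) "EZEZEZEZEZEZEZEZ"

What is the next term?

EZEZEZEZEZEZEZEZEZEZEZEZEZEZEZEZ

Applying the rule to each of the 16 symbols of EZEZEZEZEZEZEZEZ gives the pieces E ZEZ E ZEZ E ZEZ E ZEZ E ZEZ E ZEZ E ZEZ E ZEZ, which concatenate to the answer.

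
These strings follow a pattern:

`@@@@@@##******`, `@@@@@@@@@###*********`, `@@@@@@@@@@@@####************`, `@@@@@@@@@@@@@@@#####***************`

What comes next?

@@@@@@@@@@@@@@@@@@######******************

Reading off run lengths: @ runs 6, 9, 12, 15; # runs 2, 3, 4, 5; * runs 6, 9, 12, 15 — each is linear in n, where the shown terms are n = 2, 3, 4, 5.
Setting n = 6 gives 18, 6, 18 characters in each block.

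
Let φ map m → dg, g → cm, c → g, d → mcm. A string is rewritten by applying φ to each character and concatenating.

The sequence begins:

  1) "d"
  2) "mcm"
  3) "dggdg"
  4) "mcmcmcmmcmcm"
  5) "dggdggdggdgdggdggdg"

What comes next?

Applying the rule to each of the 19 symbols of dggdggdggdgdggdggdg gives the pieces mcm cm cm mcm cm cm mcm cm cm mcm cm mcm cm cm mcm cm cm mcm cm, which concatenate to the answer.

mcmcmcmmcmcmcmmcmcmcmmcmcmmcmcmcmmcmcmcmmcmcm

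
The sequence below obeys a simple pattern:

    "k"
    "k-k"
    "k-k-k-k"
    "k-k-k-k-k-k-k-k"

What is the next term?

Each string is two copies of the previous one joined by '-'.
Doubling k-k-k-k-k-k-k-k with '-' between the halves:

k-k-k-k-k-k-k-k-k-k-k-k-k-k-k-k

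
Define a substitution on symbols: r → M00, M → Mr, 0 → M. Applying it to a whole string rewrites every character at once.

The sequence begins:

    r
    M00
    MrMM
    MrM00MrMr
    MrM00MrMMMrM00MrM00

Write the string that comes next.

Applying the rule to each of the 19 symbols of MrM00MrMMMrM00MrM00 gives the pieces Mr M00 Mr M M Mr M00 Mr Mr Mr M00 Mr M M Mr M00 Mr M M, which concatenate to the answer.

MrM00MrMMMrM00MrMrMrM00MrMMMrM00MrMM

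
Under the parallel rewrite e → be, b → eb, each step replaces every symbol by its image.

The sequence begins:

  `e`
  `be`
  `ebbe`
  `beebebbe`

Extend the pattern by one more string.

Rewriting each symbol of beebebbe: b→eb, e→be, e→be, b→eb, e→be, b→eb, b→eb, e→be, which concatenates to eb be be eb be eb eb be.

ebbebeebbeebebbe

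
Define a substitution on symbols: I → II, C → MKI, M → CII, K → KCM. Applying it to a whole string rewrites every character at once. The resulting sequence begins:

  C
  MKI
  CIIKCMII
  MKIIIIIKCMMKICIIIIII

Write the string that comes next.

CIIKCMIIIIIIIIIIKCMMKICIICIIKCMIIMKIIIIIIIIIIIII

φ(MKIIIIIKCMMKICIIIIII) expands symbol-by-symbol to CII KCM II II II II II KCM MKI CII CII KCM II MKI II II II II II II; joining the 20 pieces gives the next term.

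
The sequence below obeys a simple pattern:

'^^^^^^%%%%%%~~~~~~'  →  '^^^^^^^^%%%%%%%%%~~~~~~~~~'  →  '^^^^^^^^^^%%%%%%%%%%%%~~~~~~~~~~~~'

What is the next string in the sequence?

Reading off run lengths: ^ runs 6, 8, 10; % runs 6, 9, 12; ~ runs 6, 9, 12 — each is linear in n, where the shown terms are n = 2, 3, 4.
At n = 5 the blocks have lengths 12, 15, 15.

^^^^^^^^^^^^%%%%%%%%%%%%%%%~~~~~~~~~~~~~~~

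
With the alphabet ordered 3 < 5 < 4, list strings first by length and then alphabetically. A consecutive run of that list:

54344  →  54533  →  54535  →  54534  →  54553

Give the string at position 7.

54554

Continuing the enumeration 2 steps past 54553: 54553 → 54555 → (answer).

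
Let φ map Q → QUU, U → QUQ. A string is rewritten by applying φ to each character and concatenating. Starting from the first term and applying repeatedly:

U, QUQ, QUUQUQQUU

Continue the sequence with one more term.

Rewriting each symbol of QUUQUQQUU: Q→QUU, U→QUQ, U→QUQ, Q→QUU, U→QUQ, Q→QUU, Q→QUU, U→QUQ, U→QUQ, which concatenates to QUU QUQ QUQ QUU QUQ QUU QUU QUQ QUQ.

QUUQUQQUQQUUQUQQUUQUUQUQQUQ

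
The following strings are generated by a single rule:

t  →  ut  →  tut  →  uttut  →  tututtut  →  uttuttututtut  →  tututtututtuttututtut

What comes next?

This is a Fibonacci-style word recurrence s(k) = s(k−2)·s(k−1): e.g. t·ut = tut.
The next term joins uttuttututtut and tututtututtuttututtut.

uttuttututtuttututtututtuttututtut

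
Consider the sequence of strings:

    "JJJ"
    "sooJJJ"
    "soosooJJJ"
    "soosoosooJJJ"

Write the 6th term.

Each term is the previous one with soo prepended.
From soosoosooJJJ, 2 further steps: soosoosooJJJ → soosoosoosooJJJ → (answer).

soosoosoosoosooJJJ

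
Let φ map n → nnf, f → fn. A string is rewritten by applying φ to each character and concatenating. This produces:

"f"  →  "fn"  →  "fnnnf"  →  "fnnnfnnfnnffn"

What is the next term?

φ(fnnnfnnfnnffn) expands symbol-by-symbol to fn nnf nnf nnf fn nnf nnf fn nnf nnf fn fn nnf; joining the 13 pieces gives the next term.

fnnnfnnfnnffnnnfnnffnnnfnnffnfnnnf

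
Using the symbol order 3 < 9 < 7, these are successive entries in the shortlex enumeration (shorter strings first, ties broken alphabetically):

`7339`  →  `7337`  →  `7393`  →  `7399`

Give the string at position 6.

7373

Advancing 2 positions from 7399 through 7399 → 7397 reaches term 6.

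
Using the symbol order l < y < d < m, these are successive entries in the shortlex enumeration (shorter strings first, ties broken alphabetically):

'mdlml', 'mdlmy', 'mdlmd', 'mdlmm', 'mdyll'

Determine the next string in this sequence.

mdyly

Find the rightmost character of mdyll below m, bump it to the next letter, and reset everything to its right to l.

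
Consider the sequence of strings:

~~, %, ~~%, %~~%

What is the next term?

This is a Fibonacci-style word recurrence s(k) = s(k−2)·s(k−1): e.g. ~~·% = ~~%.
So term 5 is ~~%·%~~%.

~~%%~~%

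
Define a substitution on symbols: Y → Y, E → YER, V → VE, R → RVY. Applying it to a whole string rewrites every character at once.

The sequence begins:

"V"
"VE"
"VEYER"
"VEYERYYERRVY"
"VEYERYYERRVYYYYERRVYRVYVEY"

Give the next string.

VEYERYYERRVYYYYERRVYRVYVEYYYYYERRVYRVYVEYRVYVEYVEYERY

Replace each of the 26 characters of VEYERYYERRVYYYYERRVYRVYVEY in place — VE YER Y YER RVY Y Y YER RVY RVY VE Y Y Y Y YER RVY RVY VE Y RVY VE Y VE YER Y — and concatenate.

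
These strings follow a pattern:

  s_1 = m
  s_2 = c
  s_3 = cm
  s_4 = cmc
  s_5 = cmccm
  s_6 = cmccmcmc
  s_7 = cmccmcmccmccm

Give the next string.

cmccmcmccmccmcmccmcmc

From term 3 onward, concatenate the last term with the second-to-last: c·m = cm, cm·c = cmc, …
Continuing: cmccmcmccmccm · cmccmcmc gives term 8.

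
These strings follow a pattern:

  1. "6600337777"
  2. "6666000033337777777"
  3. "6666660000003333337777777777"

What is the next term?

6666666600000000333333337777777777777

Reading off run lengths: 6 runs 2, 4, 6; 0 runs 2, 4, 6; 3 runs 2, 4, 6; 7 runs 4, 7, 10 — each is linear in n (n = 1, 2, …).
For the next term, n = 4, so the run lengths are 8, 8, 8, 13.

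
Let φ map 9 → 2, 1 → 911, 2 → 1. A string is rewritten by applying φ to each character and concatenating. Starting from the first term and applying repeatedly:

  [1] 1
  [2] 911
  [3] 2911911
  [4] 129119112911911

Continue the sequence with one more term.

Rewriting the 15 symbols of 129119112911911 one by one yields 911 1 2 911 911 2 911 911 1 2 911 911 2 911 911; concatenated:

911129119112911911129119112911911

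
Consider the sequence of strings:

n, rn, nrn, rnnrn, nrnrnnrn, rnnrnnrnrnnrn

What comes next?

nrnrnnrnrnnrnnrnrnnrn

Each term (from the third on) is the two preceding terms concatenated in order: term 3 = n·rn = nrn.
The next term joins nrnrnnrn and rnnrnnrnrnnrn.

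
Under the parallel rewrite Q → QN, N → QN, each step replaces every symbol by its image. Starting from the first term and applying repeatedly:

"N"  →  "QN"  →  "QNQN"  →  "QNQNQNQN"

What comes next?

Rewriting each symbol of QNQNQNQN: Q→QN, N→QN, Q→QN, N→QN, Q→QN, N→QN, Q→QN, N→QN, which concatenates to QN QN QN QN QN QN QN QN.

QNQNQNQNQNQNQNQN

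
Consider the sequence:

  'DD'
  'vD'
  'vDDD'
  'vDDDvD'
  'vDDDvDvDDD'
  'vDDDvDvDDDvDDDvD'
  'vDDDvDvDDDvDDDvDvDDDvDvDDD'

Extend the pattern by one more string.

vDDDvDvDDDvDDDvDvDDDvDvDDDvDDDvDvDDDvDDDvD

This is a Fibonacci-style word recurrence s(k) = s(k−1)·s(k−2): e.g. vD·DD = vDDD.
Continuing: vDDDvDvDDDvDDDvDvDDDvDvDDD · vDDDvDvDDDvDDDvD gives term 8.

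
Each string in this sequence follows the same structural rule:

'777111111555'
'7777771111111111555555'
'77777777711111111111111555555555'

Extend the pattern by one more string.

777777777777111111111111111111555555555555

Each string has the form 7^{3n} 1^{4n+2} 5^{3n} (n = 1, 2, …).
For the next term, n = 4, so the run lengths are 12, 18, 12.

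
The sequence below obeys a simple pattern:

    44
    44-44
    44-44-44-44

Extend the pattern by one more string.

Each string is two copies of the previous one joined by '-'.
One more doubling of 44-44-44-44 gives the answer.

44-44-44-44-44-44-44-44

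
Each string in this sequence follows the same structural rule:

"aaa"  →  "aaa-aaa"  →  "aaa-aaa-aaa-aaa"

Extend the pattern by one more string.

Each string is two copies of the previous one joined by '-'.
Doubling aaa-aaa-aaa-aaa with '-' between the halves:

aaa-aaa-aaa-aaa-aaa-aaa-aaa-aaa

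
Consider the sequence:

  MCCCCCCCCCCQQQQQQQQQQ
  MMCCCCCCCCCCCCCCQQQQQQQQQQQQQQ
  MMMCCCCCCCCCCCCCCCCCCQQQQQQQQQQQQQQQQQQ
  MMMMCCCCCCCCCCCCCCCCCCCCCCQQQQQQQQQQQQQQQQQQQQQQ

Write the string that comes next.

Each string has the form M^{n-2} C^{4n-2} Q^{4n-2}, where the shown terms are n = 3, 4, 5, 6.
At n = 7 the blocks have lengths 5, 26, 26.

MMMMMCCCCCCCCCCCCCCCCCCCCCCCCCCQQQQQQQQQQQQQQQQQQQQQQQQQQ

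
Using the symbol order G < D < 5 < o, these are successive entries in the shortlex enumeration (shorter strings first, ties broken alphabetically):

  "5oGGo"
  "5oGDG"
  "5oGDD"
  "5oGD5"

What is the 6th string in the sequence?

5oG5G

Advancing 2 positions from 5oGD5 through 5oGD5 → 5oGDo reaches term 6.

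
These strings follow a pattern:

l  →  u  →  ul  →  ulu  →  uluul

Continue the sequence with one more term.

uluululu

From term 3 onward, concatenate the last term with the second-to-last: u·l = ul, ul·u = ulu, …
Continuing: uluul · ulu gives term 6.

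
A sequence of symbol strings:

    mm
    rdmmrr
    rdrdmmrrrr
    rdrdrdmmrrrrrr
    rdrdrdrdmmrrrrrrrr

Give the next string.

Every step adds rd to the front and rr to the end of the previous string.
One more step from rdrdrdrdmmrrrrrrrr gives the answer.

rdrdrdrdrdmmrrrrrrrrrr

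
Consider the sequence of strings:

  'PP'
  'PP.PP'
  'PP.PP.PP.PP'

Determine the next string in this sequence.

Each string is two copies of the previous one joined by '.'.
Doubling PP.PP.PP.PP with '.' between the halves:

PP.PP.PP.PP.PP.PP.PP.PP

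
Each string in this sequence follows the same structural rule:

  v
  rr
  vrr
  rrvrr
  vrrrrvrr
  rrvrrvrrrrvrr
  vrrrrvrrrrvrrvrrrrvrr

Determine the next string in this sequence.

rrvrrvrrrrvrrvrrrrvrrrrvrrvrrrrvrr

Each term (from the third on) is the two preceding terms concatenated in order: term 3 = v·rr = vrr.
Continuing: rrvrrvrrrrvrr · vrrrrvrrrrvrrvrrrrvrr gives term 8.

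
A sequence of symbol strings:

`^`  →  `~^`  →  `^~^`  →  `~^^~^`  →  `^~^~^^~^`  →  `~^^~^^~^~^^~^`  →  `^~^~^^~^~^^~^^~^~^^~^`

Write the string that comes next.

From term 3 onward, concatenate the second-to-last term with the last: ^·~^ = ^~^, ~^·^~^ = ~^^~^, …
So term 8 is ~^^~^^~^~^^~^·^~^~^^~^~^^~^^~^~^^~^.

~^^~^^~^~^^~^^~^~^^~^~^^~^^~^~^^~^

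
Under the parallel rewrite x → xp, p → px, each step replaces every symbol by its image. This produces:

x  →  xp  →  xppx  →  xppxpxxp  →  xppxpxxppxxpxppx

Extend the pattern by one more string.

Applying the rule to each of the 16 symbols of xppxpxxppxxpxppx gives the pieces xp px px xp px xp xp px px xp xp px xp px px xp, which concatenate to the answer.

xppxpxxppxxpxppxpxxpxppxxppxpxxp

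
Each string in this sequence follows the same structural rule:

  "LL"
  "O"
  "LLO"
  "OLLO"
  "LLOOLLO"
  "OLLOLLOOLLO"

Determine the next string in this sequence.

LLOOLLOOLLOLLOOLLO

This is a Fibonacci-style word recurrence s(k) = s(k−2)·s(k−1): e.g. LL·O = LLO.
Continuing: LLOOLLO · OLLOLLOOLLO gives term 7.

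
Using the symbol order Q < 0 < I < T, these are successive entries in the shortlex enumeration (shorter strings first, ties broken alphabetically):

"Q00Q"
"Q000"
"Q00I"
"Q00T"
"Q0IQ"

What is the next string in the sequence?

Q0I0

Find the rightmost character of Q0IQ below T, bump it to the next letter, and reset everything to its right to Q.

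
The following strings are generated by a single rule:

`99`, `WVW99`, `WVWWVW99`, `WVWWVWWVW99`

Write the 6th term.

Each term is the previous one with WVW prepended.
From WVWWVWWVW99, 2 further steps: WVWWVWWVW99 → WVWWVWWVWWVW99 → (answer).

WVWWVWWVWWVWWVW99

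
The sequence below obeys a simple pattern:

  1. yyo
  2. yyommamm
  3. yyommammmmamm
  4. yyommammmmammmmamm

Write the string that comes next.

Every step adds mmamm to the end: s(k+1) = s(k)·mmamm.
Applying this once more to yyommammmmammmmamm:

yyommammmmammmmammmmamm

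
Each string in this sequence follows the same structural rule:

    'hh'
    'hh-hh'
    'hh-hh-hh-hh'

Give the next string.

Each string is two copies of the previous one joined by '-'.
Doubling hh-hh-hh-hh with '-' between the halves:

hh-hh-hh-hh-hh-hh-hh-hh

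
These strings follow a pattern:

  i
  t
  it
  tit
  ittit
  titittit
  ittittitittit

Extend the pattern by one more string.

This is a Fibonacci-style word recurrence s(k) = s(k−2)·s(k−1): e.g. i·t = it.
The next term joins titittit and ittittitittit.

titittitittittitittit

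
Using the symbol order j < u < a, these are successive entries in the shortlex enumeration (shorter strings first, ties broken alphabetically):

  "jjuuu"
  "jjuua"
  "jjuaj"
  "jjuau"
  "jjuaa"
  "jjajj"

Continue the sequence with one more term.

jjaju

The successor of jjajj increments the rightmost position that isn't already a and resets every position after it to j.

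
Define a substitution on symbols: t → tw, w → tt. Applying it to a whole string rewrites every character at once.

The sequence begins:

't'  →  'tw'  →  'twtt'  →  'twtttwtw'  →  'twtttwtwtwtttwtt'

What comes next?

twtttwtwtwtttwtttwtttwtwtwtttwtw

Applying the rule to each of the 16 symbols of twtttwtwtwtttwtt gives the pieces tw tt tw tw tw tt tw tt tw tt tw tw tw tt tw tw, which concatenate to the answer.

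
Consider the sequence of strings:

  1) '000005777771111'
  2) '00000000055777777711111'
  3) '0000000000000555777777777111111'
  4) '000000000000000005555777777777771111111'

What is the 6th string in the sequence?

0000000000000000000000000555555777777777777777111111111

The n-th term is 4n+1 0's then n 5's then 2n+3 7's then n+3 1's (n = 1, 2, …).
Setting n = 6 gives 25, 6, 15, 9 characters in each block.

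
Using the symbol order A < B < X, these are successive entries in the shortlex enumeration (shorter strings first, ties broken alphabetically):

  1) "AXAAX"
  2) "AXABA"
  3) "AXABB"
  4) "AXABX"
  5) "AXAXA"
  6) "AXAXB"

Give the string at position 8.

AXBAA

Stepping forward 2 times from AXAXB: AXAXB → AXAXX, then the target.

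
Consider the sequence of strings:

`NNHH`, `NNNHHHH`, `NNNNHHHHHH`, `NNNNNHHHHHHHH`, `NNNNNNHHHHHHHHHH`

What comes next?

The n-th term is n+1 N's then 2n H's (n = 1, 2, …).
Setting n = 6 gives 7, 12 characters in each block.

NNNNNNNHHHHHHHHHHHH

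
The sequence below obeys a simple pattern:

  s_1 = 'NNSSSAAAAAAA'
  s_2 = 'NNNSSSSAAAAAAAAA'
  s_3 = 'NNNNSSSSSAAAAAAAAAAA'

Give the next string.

Reading off run lengths: N runs 2, 3, 4; S runs 3, 4, 5; A runs 7, 9, 11 — each is linear in n, where the shown terms are n = 3, 4, 5.
At n = 6 the blocks have lengths 5, 6, 13.

NNNNNSSSSSSAAAAAAAAAAAAA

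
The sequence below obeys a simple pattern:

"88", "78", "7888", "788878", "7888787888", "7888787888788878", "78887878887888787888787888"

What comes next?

From term 3 onward, concatenate the last term with the second-to-last: 78·88 = 7888, 7888·78 = 788878, …
The next term joins 78887878887888787888787888 and 7888787888788878.

788878788878887878887878887888787888788878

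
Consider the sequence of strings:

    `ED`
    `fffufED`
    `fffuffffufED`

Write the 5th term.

Every step adds fffuf at the front: s(k+1) = fffuf·s(k).
From fffuffffufED, 2 further steps: fffuffffufED → fffuffffuffffufED → (answer).

fffuffffuffffuffffufED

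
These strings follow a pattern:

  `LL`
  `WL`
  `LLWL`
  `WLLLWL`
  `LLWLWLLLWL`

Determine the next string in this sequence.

WLLLWLLLWLWLLLWL

From term 3 onward, concatenate the second-to-last term with the last: LL·WL = LLWL, WL·LLWL = WLLLWL, …
The next term joins WLLLWL and LLWLWLLLWL.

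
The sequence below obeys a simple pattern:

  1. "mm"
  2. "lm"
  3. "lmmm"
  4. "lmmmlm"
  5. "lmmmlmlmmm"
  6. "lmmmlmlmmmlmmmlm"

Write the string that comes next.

lmmmlmlmmmlmmmlmlmmmlmlmmm

Each term (from the third on) is the previous term followed by the one before it: term 3 = lm·mm = lmmm.
So term 7 is lmmmlmlmmmlmmmlm·lmmmlmlmmm.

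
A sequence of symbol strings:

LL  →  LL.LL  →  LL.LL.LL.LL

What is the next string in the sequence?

Each string is two copies of the previous one joined by '.'.
Doubling LL.LL.LL.LL with '.' between the halves:

LL.LL.LL.LL.LL.LL.LL.LL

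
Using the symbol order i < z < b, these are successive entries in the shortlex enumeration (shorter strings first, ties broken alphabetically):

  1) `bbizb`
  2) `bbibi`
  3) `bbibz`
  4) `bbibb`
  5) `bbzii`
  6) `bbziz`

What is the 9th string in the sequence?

Advancing 3 positions from bbziz through bbziz → bbzib → bbzzi reaches term 9.

bbzzz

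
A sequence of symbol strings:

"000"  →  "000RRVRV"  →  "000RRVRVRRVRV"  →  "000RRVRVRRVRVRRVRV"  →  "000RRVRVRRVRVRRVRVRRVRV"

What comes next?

Every step adds RRVRV to the end: s(k+1) = s(k)·RRVRV.
So the next term is 000RRVRVRRVRVRRVRVRRVRV·RRVRV.

000RRVRVRRVRVRRVRVRRVRVRRVRV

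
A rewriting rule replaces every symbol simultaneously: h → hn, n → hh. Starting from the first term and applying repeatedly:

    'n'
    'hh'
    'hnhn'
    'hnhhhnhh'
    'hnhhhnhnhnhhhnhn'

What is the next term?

hnhhhnhnhnhhhnhhhnhhhnhnhnhhhnhh

φ(hnhhhnhnhnhhhnhn) expands symbol-by-symbol to hn hh hn hn hn hh hn hh hn hh hn hn hn hh hn hh; joining the 16 pieces gives the next term.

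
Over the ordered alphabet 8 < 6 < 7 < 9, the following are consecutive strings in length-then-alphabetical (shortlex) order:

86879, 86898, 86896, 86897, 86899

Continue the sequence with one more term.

The successor of 86899 increments the rightmost position that isn't already 9 and resets every position after it to 8.

86688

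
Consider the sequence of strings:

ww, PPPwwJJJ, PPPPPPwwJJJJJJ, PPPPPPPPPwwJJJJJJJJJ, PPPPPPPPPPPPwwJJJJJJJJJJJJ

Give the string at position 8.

PPPPPPPPPPPPPPPPPPPPPwwJJJJJJJJJJJJJJJJJJJJJ

Every step adds PPP to the front and JJJ to the end of the previous string.
From PPPPPPPPPPPPwwJJJJJJJJJJJJ, 3 further steps: PPPPPPPPPPPPwwJJJJJJJJJJJJ → PPPPPPPPPPPPPPPwwJJJJJJJJJJJJJJJ → PPPPPPPPPPPPPPPPPPwwJJJJJJJJJJJJJJJJJJ → (answer).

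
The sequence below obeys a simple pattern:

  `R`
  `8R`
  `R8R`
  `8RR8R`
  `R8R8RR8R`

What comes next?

8RR8RR8R8RR8R

From term 3 onward, concatenate the second-to-last term with the last: R·8R = R8R, 8R·R8R = 8RR8R, …
So term 6 is 8RR8R·R8R8RR8R.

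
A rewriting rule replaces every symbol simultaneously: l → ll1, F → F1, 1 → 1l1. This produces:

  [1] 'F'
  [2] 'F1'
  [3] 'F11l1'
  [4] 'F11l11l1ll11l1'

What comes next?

F11l11l1ll11l11l1ll11l1ll1ll11l11l1ll11l1

φ(F11l11l1ll11l1) expands symbol-by-symbol to F1 1l1 1l1 ll1 1l1 1l1 ll1 1l1 ll1 ll1 1l1 1l1 ll1 1l1; joining the 14 pieces gives the next term.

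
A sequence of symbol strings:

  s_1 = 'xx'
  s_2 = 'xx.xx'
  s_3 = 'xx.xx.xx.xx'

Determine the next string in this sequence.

Each string is two copies of the previous one joined by '.'.
Doubling xx.xx.xx.xx with '.' between the halves:

xx.xx.xx.xx.xx.xx.xx.xx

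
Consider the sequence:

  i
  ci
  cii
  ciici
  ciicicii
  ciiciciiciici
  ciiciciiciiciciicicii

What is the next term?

From term 3 onward, concatenate the last term with the second-to-last: ci·i = cii, cii·ci = ciici, …
Continuing: ciiciciiciiciciicicii · ciiciciiciici gives term 8.

ciiciciiciiciciiciciiciiciciiciici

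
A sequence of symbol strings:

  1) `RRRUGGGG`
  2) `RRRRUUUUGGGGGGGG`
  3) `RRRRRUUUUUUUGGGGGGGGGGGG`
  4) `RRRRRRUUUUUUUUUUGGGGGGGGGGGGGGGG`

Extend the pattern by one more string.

RRRRRRRUUUUUUUUUUUUUGGGGGGGGGGGGGGGGGGGG

Reading off run lengths: R runs 3, 4, 5, 6; U runs 1, 4, 7, 10; G runs 4, 8, 12, 16 — each is linear in n (n = 1, 2, …).
For the next term, n = 5, so the run lengths are 7, 13, 20.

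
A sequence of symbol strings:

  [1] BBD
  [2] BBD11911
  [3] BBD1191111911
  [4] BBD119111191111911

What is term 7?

The strings grow by a fixed suffix 11911 each time.
From BBD119111191111911, 3 further steps: BBD119111191111911 → BBD11911119111191111911 → BBD1191111911119111191111911 → (answer).

BBD119111191111911119111191111911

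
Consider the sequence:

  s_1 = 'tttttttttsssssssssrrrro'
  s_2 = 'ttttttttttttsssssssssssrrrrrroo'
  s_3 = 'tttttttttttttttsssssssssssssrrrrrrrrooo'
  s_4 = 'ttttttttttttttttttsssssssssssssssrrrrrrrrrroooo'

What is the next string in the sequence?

The n-th term is 3n t's then 2n+3 s's then 2n-2 r's then n-2 o's, where the shown terms are n = 3, 4, 5, 6.
Setting n = 7 gives 21, 17, 12, 5 characters in each block.

tttttttttttttttttttttsssssssssssssssssrrrrrrrrrrrrooooo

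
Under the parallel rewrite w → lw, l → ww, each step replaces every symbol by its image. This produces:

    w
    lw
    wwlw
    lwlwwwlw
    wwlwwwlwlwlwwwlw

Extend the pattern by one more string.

lwlwwwlwlwlwwwlwwwlwwwlwlwlwwwlw

Replace each of the 16 characters of wwlwwwlwlwlwwwlw in place — lw lw ww lw lw lw ww lw ww lw ww lw lw lw ww lw — and concatenate.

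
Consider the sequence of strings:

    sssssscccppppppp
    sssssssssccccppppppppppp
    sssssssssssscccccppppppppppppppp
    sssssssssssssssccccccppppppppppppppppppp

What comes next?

sssssssssssssssssscccccccppppppppppppppppppppppp

Each string has the form s^{3n+3} c^{n+2} p^{4n+3} (n = 1, 2, …).
For the next term, n = 5, so the run lengths are 18, 7, 23.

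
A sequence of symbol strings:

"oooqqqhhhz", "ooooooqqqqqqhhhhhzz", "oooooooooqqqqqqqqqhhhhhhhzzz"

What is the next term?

Reading off run lengths: o runs 3, 6, 9; q runs 3, 6, 9; h runs 3, 5, 7; z runs 1, 2, 3 — each is linear in n (n = 1, 2, …).
Setting n = 4 gives 12, 12, 9, 4 characters in each block.

ooooooooooooqqqqqqqqqqqqhhhhhhhhhzzzz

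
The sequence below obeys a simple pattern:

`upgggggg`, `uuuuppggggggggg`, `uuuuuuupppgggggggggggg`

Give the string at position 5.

uuuuuuuuuuuuupppppgggggggggggggggggg

Each string has the form u^{3n-2} p^{n} g^{3n+3} (n = 1, 2, …).
At n = 5 the blocks have lengths 13, 5, 18.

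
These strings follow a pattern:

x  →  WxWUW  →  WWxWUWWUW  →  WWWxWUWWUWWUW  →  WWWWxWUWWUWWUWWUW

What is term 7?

WWWWWWxWUWWUWWUWWUWWUWWUW

Every step adds W to the front and WUW to the end of the previous string.
From WWWWxWUWWUWWUWWUW, 2 further steps: WWWWxWUWWUWWUWWUW → WWWWWxWUWWUWWUWWUWWUW → (answer).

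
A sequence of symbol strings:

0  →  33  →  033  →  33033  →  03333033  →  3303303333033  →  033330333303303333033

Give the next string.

This is a Fibonacci-style word recurrence s(k) = s(k−2)·s(k−1): e.g. 0·33 = 033.
The next term joins 3303303333033 and 033330333303303333033.

3303303333033033330333303303333033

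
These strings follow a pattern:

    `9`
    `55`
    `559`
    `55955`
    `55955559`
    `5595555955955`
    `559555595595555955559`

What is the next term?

5595555955955559555595595555955955

This is a Fibonacci-style word recurrence s(k) = s(k−1)·s(k−2): e.g. 55·9 = 559.
Continuing: 559555595595555955559 · 5595555955955 gives term 8.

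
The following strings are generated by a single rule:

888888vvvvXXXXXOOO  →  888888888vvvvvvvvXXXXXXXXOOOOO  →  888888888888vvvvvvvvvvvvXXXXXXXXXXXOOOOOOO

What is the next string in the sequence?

888888888888888vvvvvvvvvvvvvvvvXXXXXXXXXXXXXXOOOOOOOOO

Reading off run lengths: 8 runs 6, 9, 12; v runs 4, 8, 12; X runs 5, 8, 11; O runs 3, 5, 7 — each is linear in n (n = 1, 2, …).
Setting n = 4 gives 15, 16, 14, 9 characters in each block.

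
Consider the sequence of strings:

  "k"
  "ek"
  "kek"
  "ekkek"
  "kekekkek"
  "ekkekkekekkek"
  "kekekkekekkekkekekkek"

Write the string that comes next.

ekkekkekekkekkekekkekekkekkekekkek

Each term (from the third on) is the two preceding terms concatenated in order: term 3 = k·ek = kek.
Continuing: ekkekkekekkek · kekekkekekkekkekekkek gives term 8.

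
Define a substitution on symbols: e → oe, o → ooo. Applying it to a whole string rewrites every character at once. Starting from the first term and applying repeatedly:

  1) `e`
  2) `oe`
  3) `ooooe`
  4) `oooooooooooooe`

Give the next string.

Applying the rule to each of the 14 symbols of oooooooooooooe gives the pieces ooo ooo ooo ooo ooo ooo ooo ooo ooo ooo ooo ooo ooo oe, which concatenate to the answer.

ooooooooooooooooooooooooooooooooooooooooe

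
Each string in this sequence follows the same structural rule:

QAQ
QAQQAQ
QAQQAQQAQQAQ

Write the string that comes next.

QAQQAQQAQQAQQAQQAQQAQQAQ

Each string is two copies of the previous one concatenated.
One more doubling of QAQQAQQAQQAQ gives the answer.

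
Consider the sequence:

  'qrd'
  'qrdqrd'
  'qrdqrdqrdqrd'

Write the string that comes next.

qrdqrdqrdqrdqrdqrdqrdqrd

Every step duplicates the string.
So the next term is two copies of qrdqrdqrdqrd.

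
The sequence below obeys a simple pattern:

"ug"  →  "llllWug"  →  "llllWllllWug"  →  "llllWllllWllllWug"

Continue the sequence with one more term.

Every step adds llllW at the front: s(k+1) = llllW·s(k).
Applying this once more to llllWllllWllllWug:

llllWllllWllllWllllWug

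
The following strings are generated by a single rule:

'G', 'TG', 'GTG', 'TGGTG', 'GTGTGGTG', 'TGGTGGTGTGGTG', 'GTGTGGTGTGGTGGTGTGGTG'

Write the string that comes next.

This is a Fibonacci-style word recurrence s(k) = s(k−2)·s(k−1): e.g. G·TG = GTG.
Continuing: TGGTGGTGTGGTG · GTGTGGTGTGGTGGTGTGGTG gives term 8.

TGGTGGTGTGGTGGTGTGGTGTGGTGGTGTGGTG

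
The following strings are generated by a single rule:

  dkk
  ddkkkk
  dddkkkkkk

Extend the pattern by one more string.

Reading off run lengths: d runs 1, 2, 3; k runs 2, 4, 6 — each is linear in n (n = 1, 2, …).
For the next term, n = 4, so the run lengths are 4, 8.

ddddkkkkkkkk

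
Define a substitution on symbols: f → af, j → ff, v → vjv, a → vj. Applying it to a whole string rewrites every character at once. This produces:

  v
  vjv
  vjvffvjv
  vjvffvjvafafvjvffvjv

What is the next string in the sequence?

vjvffvjvafafvjvffvjvvjafvjafvjvffvjvafafvjvffvjv

Applying the rule to each of the 20 symbols of vjvffvjvafafvjvffvjv gives the pieces vjv ff vjv af af vjv ff vjv vj af vj af vjv ff vjv af af vjv ff vjv, which concatenate to the answer.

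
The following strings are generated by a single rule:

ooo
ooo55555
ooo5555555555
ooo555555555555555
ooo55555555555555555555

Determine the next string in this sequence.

Each term is the previous one with 55555 appended.
Applying this once more to ooo55555555555555555555:

ooo5555555555555555555555555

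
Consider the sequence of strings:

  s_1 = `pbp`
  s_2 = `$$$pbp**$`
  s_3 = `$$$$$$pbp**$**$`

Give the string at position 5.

$$$$$$$$$$$$pbp**$**$**$**$

Each term wraps the previous one in $$$ on the left and **$ on the right.
From $$$$$$pbp**$**$, 2 further steps: $$$$$$pbp**$**$ → $$$$$$$$$pbp**$**$**$ → (answer).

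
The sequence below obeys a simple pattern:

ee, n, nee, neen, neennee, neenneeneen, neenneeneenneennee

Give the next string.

From term 3 onward, concatenate the last term with the second-to-last: n·ee = nee, nee·n = neen, …
The next term joins neenneeneenneennee and neenneeneen.

neenneeneenneenneeneenneeneen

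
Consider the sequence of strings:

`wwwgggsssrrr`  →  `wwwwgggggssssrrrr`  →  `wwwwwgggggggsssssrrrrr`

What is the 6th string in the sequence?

Reading off run lengths: w runs 3, 4, 5; g runs 3, 5, 7; s runs 3, 4, 5; r runs 3, 4, 5 — each is linear in n, where the shown terms are n = 2, 3, 4.
At n = 7 the blocks have lengths 8, 13, 8, 8.

wwwwwwwwgggggggggggggssssssssrrrrrrrr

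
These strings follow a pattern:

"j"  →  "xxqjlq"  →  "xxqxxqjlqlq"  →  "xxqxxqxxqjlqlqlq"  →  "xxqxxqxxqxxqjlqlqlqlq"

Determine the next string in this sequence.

s(k+1) = xxq·s(k)·lq, so each term gains xxq as a prefix and lq as a suffix.
Applying this once more to xxqxxqxxqxxqjlqlqlqlq:

xxqxxqxxqxxqxxqjlqlqlqlqlq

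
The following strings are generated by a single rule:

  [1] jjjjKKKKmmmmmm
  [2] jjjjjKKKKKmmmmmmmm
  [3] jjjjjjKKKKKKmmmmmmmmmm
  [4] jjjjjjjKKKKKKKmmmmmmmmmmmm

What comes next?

Each string has the form j^{n+1} K^{n+1} m^{2n}, where the shown terms are n = 3, 4, 5, 6.
Setting n = 7 gives 8, 8, 14 characters in each block.

jjjjjjjjKKKKKKKKmmmmmmmmmmmmmm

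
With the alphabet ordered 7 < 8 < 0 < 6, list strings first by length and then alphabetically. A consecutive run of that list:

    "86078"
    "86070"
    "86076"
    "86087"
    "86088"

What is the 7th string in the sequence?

86086

Advancing 2 positions from 86088 through 86088 → 86080 reaches term 7.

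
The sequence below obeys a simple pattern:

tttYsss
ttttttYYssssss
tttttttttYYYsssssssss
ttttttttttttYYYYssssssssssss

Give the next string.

Term n consists of 3n t's, followed by n Y's, followed by 3n s's (n = 1, 2, …).
Setting n = 5 gives 15, 5, 15 characters in each block.

tttttttttttttttYYYYYsssssssssssssss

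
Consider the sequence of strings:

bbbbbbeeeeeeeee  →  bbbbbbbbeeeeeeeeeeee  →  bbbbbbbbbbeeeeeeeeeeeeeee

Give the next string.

Each string has the form b^{2n} e^{3n}, where the shown terms are n = 3, 4, 5.
At n = 6 the blocks have lengths 12, 18.

bbbbbbbbbbbbeeeeeeeeeeeeeeeeee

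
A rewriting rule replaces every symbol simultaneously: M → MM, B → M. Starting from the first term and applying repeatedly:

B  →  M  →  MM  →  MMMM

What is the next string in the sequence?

Expanding MMMM: M→MM, M→MM, M→MM, M→MM. Concatenated: MM MM MM MM.

MMMMMMMM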